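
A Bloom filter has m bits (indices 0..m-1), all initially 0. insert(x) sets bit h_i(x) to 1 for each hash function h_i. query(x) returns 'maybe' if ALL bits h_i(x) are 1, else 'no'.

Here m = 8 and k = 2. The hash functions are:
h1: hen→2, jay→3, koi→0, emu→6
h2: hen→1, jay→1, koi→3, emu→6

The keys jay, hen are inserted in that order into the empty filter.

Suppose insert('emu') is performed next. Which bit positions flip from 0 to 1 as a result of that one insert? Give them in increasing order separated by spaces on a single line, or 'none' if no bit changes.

Start: bits=00000000
After insert 'jay': sets bits 1 3 -> bits=01010000
After insert 'hen': sets bits 1 2 -> bits=01110000
insert 'emu' would touch bits 6; currently bit6=0
Bits that are 0 among those (would change 0->1): 6

Answer: 6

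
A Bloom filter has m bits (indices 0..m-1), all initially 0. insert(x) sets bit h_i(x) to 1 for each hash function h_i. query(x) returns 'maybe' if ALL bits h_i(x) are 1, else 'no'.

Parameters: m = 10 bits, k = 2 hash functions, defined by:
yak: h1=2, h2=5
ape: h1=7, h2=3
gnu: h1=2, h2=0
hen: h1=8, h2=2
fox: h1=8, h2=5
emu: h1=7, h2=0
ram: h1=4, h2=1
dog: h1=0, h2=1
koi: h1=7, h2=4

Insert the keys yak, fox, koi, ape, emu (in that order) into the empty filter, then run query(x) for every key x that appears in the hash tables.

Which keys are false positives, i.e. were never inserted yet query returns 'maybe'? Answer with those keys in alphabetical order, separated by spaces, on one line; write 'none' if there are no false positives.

Start: bits=0000000000
After insert 'yak': sets bits 2 5 -> bits=0010010000
After insert 'fox': sets bits 5 8 -> bits=0010010010
After insert 'koi': sets bits 4 7 -> bits=0010110110
After insert 'ape': sets bits 3 7 -> bits=0011110110
After insert 'emu': sets bits 0 7 -> bits=1011110110
Not inserted: dog gnu hen ram — query each against bits=1011110110:
query dog: checks bit0=1, bit1=0 (has a 0) -> no => not a false positive
query gnu: checks bit0=1, bit2=1 (all 1) -> maybe => FALSE POSITIVE
query hen: checks bit2=1, bit8=1 (all 1) -> maybe => FALSE POSITIVE
query ram: checks bit1=0, bit4=1 (has a 0) -> no => not a false positive
False positives (alphabetical): gnu hen

Answer: gnu hen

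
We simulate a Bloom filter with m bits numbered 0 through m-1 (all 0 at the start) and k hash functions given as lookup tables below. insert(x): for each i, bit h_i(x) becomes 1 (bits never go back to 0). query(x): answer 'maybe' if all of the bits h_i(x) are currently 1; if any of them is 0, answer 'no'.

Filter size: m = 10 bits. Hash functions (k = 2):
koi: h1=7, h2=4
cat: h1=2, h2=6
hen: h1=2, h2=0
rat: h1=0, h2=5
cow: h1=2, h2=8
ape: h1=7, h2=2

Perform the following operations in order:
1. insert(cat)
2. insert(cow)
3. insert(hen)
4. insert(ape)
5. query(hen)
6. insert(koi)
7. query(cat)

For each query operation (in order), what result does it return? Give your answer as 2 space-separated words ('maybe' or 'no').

Start: bits=0000000000
Op 1: insert cat -> sets bits 2 6 -> bits=0010001000
Op 2: insert cow -> sets bits 2 8 -> bits=0010001010
Op 3: insert hen -> sets bits 0 2 -> bits=1010001010
Op 4: insert ape -> sets bits 2 7 -> bits=1010001110
Op 5: query hen -> checks bit0=1, bit2=1 (all 1) -> maybe
Op 6: insert koi -> sets bits 4 7 -> bits=1010101110
Op 7: query cat -> checks bit2=1, bit6=1 (all 1) -> maybe
Query results in order: maybe maybe

Answer: maybe maybe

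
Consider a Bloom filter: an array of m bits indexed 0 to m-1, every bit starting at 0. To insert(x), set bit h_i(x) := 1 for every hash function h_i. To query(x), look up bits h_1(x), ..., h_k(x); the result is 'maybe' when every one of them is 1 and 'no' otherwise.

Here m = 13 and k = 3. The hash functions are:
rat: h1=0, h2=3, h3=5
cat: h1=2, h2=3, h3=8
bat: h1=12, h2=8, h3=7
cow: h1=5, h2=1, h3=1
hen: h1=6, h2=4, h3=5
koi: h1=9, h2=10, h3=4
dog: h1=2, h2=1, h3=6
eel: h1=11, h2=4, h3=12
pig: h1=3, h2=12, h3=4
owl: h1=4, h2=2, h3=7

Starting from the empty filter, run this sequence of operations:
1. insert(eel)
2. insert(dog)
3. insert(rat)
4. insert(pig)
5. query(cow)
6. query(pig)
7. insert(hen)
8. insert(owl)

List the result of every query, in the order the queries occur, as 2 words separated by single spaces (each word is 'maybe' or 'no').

Start: bits=0000000000000
Op 1: insert eel -> sets bits 4 11 12 -> bits=0000100000011
Op 2: insert dog -> sets bits 1 2 6 -> bits=0110101000011
Op 3: insert rat -> sets bits 0 3 5 -> bits=1111111000011
Op 4: insert pig -> sets bits 3 4 12 -> bits=1111111000011
Op 5: query cow -> checks bit1=1, bit5=1 (all 1) -> maybe
Op 6: query pig -> checks bit3=1, bit4=1, bit12=1 (all 1) -> maybe
Op 7: insert hen -> sets bits 4 5 6 -> bits=1111111000011
Op 8: insert owl -> sets bits 2 4 7 -> bits=1111111100011
Query results in order: maybe maybe

Answer: maybe maybe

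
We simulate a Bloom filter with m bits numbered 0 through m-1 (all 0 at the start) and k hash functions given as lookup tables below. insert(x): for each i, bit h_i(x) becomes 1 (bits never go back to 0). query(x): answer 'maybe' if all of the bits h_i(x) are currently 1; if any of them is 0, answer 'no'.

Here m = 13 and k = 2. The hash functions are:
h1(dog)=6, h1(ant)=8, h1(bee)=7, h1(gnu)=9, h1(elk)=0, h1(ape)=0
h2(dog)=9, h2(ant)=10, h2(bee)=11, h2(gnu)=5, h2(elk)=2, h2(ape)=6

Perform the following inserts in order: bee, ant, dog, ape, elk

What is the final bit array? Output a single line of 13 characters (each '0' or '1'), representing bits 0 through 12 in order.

Start: bits=0000000000000
After insert 'bee': sets bits 7 11 -> bits=0000000100010
After insert 'ant': sets bits 8 10 -> bits=0000000110110
After insert 'dog': sets bits 6 9 -> bits=0000001111110
After insert 'ape': sets bits 0 6 -> bits=1000001111110
After insert 'elk': sets bits 0 2 -> bits=1010001111110

Answer: 1010001111110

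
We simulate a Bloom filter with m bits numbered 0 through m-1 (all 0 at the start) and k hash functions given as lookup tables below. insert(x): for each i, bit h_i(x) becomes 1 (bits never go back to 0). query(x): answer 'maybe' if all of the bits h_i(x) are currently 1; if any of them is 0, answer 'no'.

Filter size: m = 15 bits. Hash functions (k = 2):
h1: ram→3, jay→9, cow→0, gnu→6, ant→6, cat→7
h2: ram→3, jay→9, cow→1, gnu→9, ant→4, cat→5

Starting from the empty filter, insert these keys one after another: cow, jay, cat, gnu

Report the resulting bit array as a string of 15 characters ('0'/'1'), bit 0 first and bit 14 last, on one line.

Answer: 110001110100000

Derivation:
Start: bits=000000000000000
After insert 'cow': sets bits 0 1 -> bits=110000000000000
After insert 'jay': sets bits 9 -> bits=110000000100000
After insert 'cat': sets bits 5 7 -> bits=110001010100000
After insert 'gnu': sets bits 6 9 -> bits=110001110100000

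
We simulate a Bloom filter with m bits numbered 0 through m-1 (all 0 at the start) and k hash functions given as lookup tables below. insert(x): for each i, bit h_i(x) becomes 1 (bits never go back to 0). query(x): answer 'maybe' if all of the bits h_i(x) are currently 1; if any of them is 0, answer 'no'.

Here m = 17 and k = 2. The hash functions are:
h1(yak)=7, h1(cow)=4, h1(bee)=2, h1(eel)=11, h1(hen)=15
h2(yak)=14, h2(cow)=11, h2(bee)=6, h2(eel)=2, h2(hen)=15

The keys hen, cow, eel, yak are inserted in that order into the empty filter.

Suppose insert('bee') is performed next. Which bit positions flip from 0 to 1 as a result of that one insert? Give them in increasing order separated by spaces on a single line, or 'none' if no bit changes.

Answer: 6

Derivation:
Start: bits=00000000000000000
After insert 'hen': sets bits 15 -> bits=00000000000000010
After insert 'cow': sets bits 4 11 -> bits=00001000000100010
After insert 'eel': sets bits 2 11 -> bits=00101000000100010
After insert 'yak': sets bits 7 14 -> bits=00101001000100110
insert 'bee' would touch bits 2 6; currently bit2=1, bit6=0
Bits that are 0 among those (would change 0->1): 6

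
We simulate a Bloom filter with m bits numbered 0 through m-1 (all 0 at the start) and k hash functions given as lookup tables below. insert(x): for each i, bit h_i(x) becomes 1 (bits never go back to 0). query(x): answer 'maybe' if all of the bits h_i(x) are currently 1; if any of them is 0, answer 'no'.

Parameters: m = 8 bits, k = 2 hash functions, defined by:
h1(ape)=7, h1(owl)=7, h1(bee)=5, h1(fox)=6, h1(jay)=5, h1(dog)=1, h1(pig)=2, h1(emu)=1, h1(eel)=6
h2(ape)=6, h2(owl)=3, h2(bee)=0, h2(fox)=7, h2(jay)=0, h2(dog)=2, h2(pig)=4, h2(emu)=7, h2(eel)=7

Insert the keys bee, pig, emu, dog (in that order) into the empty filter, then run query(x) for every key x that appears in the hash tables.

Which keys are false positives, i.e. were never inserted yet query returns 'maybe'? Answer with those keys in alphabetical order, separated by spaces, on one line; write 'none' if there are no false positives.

Answer: jay

Derivation:
Start: bits=00000000
After insert 'bee': sets bits 0 5 -> bits=10000100
After insert 'pig': sets bits 2 4 -> bits=10101100
After insert 'emu': sets bits 1 7 -> bits=11101101
After insert 'dog': sets bits 1 2 -> bits=11101101
Not inserted: ape eel fox jay owl — query each against bits=11101101:
query ape: checks bit6=0, bit7=1 (has a 0) -> no => not a false positive
query eel: checks bit6=0, bit7=1 (has a 0) -> no => not a false positive
query fox: checks bit6=0, bit7=1 (has a 0) -> no => not a false positive
query jay: checks bit0=1, bit5=1 (all 1) -> maybe => FALSE POSITIVE
query owl: checks bit3=0, bit7=1 (has a 0) -> no => not a false positive
False positives (alphabetical): jay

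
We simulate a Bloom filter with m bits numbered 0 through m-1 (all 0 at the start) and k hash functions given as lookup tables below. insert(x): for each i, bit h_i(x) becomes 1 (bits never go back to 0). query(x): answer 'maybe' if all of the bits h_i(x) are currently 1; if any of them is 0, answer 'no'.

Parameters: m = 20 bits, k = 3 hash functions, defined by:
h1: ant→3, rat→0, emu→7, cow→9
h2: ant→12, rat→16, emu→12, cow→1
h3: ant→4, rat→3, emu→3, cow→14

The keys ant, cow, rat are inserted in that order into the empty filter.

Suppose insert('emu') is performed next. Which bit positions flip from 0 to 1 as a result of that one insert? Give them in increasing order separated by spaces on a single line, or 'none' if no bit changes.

Start: bits=00000000000000000000
After insert 'ant': sets bits 3 4 12 -> bits=00011000000010000000
After insert 'cow': sets bits 1 9 14 -> bits=01011000010010100000
After insert 'rat': sets bits 0 3 16 -> bits=11011000010010101000
insert 'emu' would touch bits 3 7 12; currently bit3=1, bit7=0, bit12=1
Bits that are 0 among those (would change 0->1): 7

Answer: 7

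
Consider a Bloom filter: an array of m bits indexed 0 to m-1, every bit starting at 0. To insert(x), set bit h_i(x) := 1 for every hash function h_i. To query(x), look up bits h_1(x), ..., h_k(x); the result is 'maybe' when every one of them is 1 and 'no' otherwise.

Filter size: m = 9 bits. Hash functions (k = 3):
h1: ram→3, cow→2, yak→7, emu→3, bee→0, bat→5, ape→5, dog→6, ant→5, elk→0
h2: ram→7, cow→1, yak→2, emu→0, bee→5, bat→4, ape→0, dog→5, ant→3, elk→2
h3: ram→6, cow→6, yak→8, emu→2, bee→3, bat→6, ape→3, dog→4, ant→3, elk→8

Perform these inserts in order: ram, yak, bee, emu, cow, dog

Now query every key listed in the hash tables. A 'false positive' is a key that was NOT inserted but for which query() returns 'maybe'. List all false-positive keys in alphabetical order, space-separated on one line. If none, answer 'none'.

Start: bits=000000000
After insert 'ram': sets bits 3 6 7 -> bits=000100110
After insert 'yak': sets bits 2 7 8 -> bits=001100111
After insert 'bee': sets bits 0 3 5 -> bits=101101111
After insert 'emu': sets bits 0 2 3 -> bits=101101111
After insert 'cow': sets bits 1 2 6 -> bits=111101111
After insert 'dog': sets bits 4 5 6 -> bits=111111111
Not inserted: ant ape bat elk — query each against bits=111111111:
query ant: checks bit3=1, bit5=1 (all 1) -> maybe => FALSE POSITIVE
query ape: checks bit0=1, bit3=1, bit5=1 (all 1) -> maybe => FALSE POSITIVE
query bat: checks bit4=1, bit5=1, bit6=1 (all 1) -> maybe => FALSE POSITIVE
query elk: checks bit0=1, bit2=1, bit8=1 (all 1) -> maybe => FALSE POSITIVE
False positives (alphabetical): ant ape bat elk

Answer: ant ape bat elk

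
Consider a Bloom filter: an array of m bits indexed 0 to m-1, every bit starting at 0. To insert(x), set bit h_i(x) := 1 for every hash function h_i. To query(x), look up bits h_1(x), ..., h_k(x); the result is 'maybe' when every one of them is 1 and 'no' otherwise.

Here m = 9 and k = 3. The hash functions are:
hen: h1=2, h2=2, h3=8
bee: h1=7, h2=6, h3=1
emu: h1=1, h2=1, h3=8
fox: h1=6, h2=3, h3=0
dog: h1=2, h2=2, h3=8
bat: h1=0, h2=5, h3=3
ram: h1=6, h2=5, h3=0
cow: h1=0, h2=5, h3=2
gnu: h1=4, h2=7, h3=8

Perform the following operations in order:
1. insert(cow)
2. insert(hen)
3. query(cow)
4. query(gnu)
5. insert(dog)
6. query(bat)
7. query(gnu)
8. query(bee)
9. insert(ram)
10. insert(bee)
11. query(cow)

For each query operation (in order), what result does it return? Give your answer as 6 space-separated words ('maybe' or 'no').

Answer: maybe no no no no maybe

Derivation:
Start: bits=000000000
Op 1: insert cow -> sets bits 0 2 5 -> bits=101001000
Op 2: insert hen -> sets bits 2 8 -> bits=101001001
Op 3: query cow -> checks bit0=1, bit2=1, bit5=1 (all 1) -> maybe
Op 4: query gnu -> checks bit4=0, bit7=0, bit8=1 (has a 0) -> no
Op 5: insert dog -> sets bits 2 8 -> bits=101001001
Op 6: query bat -> checks bit0=1, bit3=0, bit5=1 (has a 0) -> no
Op 7: query gnu -> checks bit4=0, bit7=0, bit8=1 (has a 0) -> no
Op 8: query bee -> checks bit1=0, bit6=0, bit7=0 (has a 0) -> no
Op 9: insert ram -> sets bits 0 5 6 -> bits=101001101
Op 10: insert bee -> sets bits 1 6 7 -> bits=111001111
Op 11: query cow -> checks bit0=1, bit2=1, bit5=1 (all 1) -> maybe
Query results in order: maybe no no no no maybe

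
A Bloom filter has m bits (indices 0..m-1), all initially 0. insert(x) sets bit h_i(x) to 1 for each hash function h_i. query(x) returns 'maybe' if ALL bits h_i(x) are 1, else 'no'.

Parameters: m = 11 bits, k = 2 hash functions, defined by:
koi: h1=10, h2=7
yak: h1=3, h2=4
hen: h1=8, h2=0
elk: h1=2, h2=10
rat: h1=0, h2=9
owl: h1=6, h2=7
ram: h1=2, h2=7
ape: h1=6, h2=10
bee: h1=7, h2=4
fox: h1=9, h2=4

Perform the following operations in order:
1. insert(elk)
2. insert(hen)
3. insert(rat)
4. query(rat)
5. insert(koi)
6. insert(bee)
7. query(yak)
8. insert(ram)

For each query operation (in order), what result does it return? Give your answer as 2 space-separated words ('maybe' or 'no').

Start: bits=00000000000
Op 1: insert elk -> sets bits 2 10 -> bits=00100000001
Op 2: insert hen -> sets bits 0 8 -> bits=10100000101
Op 3: insert rat -> sets bits 0 9 -> bits=10100000111
Op 4: query rat -> checks bit0=1, bit9=1 (all 1) -> maybe
Op 5: insert koi -> sets bits 7 10 -> bits=10100001111
Op 6: insert bee -> sets bits 4 7 -> bits=10101001111
Op 7: query yak -> checks bit3=0, bit4=1 (has a 0) -> no
Op 8: insert ram -> sets bits 2 7 -> bits=10101001111
Query results in order: maybe no

Answer: maybe no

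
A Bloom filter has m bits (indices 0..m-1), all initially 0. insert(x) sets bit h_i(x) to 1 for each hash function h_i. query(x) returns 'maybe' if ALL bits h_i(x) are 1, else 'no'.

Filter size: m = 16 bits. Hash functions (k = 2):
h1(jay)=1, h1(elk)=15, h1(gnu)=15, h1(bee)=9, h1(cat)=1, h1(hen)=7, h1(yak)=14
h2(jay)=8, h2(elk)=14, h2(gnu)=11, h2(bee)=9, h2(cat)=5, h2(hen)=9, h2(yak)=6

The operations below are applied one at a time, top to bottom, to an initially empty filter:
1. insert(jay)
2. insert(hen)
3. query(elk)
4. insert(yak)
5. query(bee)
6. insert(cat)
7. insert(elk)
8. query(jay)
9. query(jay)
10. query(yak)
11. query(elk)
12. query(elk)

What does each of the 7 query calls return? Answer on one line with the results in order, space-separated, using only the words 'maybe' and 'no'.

Start: bits=0000000000000000
Op 1: insert jay -> sets bits 1 8 -> bits=0100000010000000
Op 2: insert hen -> sets bits 7 9 -> bits=0100000111000000
Op 3: query elk -> checks bit14=0, bit15=0 (has a 0) -> no
Op 4: insert yak -> sets bits 6 14 -> bits=0100001111000010
Op 5: query bee -> checks bit9=1 (all 1) -> maybe
Op 6: insert cat -> sets bits 1 5 -> bits=0100011111000010
Op 7: insert elk -> sets bits 14 15 -> bits=0100011111000011
Op 8: query jay -> checks bit1=1, bit8=1 (all 1) -> maybe
Op 9: query jay -> checks bit1=1, bit8=1 (all 1) -> maybe
Op 10: query yak -> checks bit6=1, bit14=1 (all 1) -> maybe
Op 11: query elk -> checks bit14=1, bit15=1 (all 1) -> maybe
Op 12: query elk -> checks bit14=1, bit15=1 (all 1) -> maybe
Query results in order: no maybe maybe maybe maybe maybe maybe

Answer: no maybe maybe maybe maybe maybe maybe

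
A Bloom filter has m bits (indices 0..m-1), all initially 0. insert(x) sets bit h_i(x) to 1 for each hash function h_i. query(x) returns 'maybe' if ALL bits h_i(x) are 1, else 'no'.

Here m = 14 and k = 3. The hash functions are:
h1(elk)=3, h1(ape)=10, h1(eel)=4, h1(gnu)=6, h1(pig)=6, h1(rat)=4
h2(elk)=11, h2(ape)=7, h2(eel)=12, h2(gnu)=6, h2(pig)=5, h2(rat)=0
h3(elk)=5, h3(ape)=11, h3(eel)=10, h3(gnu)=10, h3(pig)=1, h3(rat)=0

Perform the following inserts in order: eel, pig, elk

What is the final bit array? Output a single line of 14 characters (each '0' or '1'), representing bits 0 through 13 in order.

Start: bits=00000000000000
After insert 'eel': sets bits 4 10 12 -> bits=00001000001010
After insert 'pig': sets bits 1 5 6 -> bits=01001110001010
After insert 'elk': sets bits 3 5 11 -> bits=01011110001110

Answer: 01011110001110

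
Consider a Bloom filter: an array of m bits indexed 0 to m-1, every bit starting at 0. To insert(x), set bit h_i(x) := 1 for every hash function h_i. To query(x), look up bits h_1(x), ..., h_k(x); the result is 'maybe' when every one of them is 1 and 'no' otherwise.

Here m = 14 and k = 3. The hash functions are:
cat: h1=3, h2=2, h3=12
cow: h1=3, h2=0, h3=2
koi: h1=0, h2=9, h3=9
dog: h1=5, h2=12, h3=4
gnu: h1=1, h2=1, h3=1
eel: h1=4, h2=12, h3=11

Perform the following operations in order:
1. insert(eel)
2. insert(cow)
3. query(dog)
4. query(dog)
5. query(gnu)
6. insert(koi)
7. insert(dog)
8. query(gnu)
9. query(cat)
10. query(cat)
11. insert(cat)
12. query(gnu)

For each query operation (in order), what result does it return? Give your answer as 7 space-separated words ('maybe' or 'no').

Answer: no no no no maybe maybe no

Derivation:
Start: bits=00000000000000
Op 1: insert eel -> sets bits 4 11 12 -> bits=00001000000110
Op 2: insert cow -> sets bits 0 2 3 -> bits=10111000000110
Op 3: query dog -> checks bit4=1, bit5=0, bit12=1 (has a 0) -> no
Op 4: query dog -> checks bit4=1, bit5=0, bit12=1 (has a 0) -> no
Op 5: query gnu -> checks bit1=0 (has a 0) -> no
Op 6: insert koi -> sets bits 0 9 -> bits=10111000010110
Op 7: insert dog -> sets bits 4 5 12 -> bits=10111100010110
Op 8: query gnu -> checks bit1=0 (has a 0) -> no
Op 9: query cat -> checks bit2=1, bit3=1, bit12=1 (all 1) -> maybe
Op 10: query cat -> checks bit2=1, bit3=1, bit12=1 (all 1) -> maybe
Op 11: insert cat -> sets bits 2 3 12 -> bits=10111100010110
Op 12: query gnu -> checks bit1=0 (has a 0) -> no
Query results in order: no no no no maybe maybe no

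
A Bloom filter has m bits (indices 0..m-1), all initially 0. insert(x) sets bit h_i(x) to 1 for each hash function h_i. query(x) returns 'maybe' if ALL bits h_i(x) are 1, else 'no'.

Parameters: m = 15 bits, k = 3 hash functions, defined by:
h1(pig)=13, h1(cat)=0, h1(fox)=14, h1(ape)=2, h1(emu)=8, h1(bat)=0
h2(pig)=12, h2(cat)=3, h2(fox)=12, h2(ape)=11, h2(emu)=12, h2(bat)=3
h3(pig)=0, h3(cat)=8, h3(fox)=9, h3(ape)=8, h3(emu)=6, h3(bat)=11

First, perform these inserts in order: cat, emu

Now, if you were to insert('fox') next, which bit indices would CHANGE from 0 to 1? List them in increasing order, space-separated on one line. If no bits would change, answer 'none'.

Start: bits=000000000000000
After insert 'cat': sets bits 0 3 8 -> bits=100100001000000
After insert 'emu': sets bits 6 8 12 -> bits=100100101000100
insert 'fox' would touch bits 9 12 14; currently bit9=0, bit12=1, bit14=0
Bits that are 0 among those (would change 0->1): 9 14

Answer: 9 14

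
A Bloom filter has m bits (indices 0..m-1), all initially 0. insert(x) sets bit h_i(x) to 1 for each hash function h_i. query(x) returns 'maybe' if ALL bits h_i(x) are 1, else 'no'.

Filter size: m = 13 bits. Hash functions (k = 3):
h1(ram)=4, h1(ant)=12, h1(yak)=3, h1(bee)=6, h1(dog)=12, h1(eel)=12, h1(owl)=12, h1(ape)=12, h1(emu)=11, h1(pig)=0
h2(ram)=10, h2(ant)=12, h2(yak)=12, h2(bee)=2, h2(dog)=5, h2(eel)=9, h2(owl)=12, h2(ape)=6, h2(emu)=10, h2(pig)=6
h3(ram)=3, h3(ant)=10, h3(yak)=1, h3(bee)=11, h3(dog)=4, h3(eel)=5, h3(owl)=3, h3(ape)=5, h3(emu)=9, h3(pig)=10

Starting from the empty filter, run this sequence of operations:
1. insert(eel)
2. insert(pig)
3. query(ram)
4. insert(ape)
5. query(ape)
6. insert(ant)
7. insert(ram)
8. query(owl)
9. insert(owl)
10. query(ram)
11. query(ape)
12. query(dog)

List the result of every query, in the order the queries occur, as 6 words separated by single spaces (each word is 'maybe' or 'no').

Start: bits=0000000000000
Op 1: insert eel -> sets bits 5 9 12 -> bits=0000010001001
Op 2: insert pig -> sets bits 0 6 10 -> bits=1000011001101
Op 3: query ram -> checks bit3=0, bit4=0, bit10=1 (has a 0) -> no
Op 4: insert ape -> sets bits 5 6 12 -> bits=1000011001101
Op 5: query ape -> checks bit5=1, bit6=1, bit12=1 (all 1) -> maybe
Op 6: insert ant -> sets bits 10 12 -> bits=1000011001101
Op 7: insert ram -> sets bits 3 4 10 -> bits=1001111001101
Op 8: query owl -> checks bit3=1, bit12=1 (all 1) -> maybe
Op 9: insert owl -> sets bits 3 12 -> bits=1001111001101
Op 10: query ram -> checks bit3=1, bit4=1, bit10=1 (all 1) -> maybe
Op 11: query ape -> checks bit5=1, bit6=1, bit12=1 (all 1) -> maybe
Op 12: query dog -> checks bit4=1, bit5=1, bit12=1 (all 1) -> maybe
Query results in order: no maybe maybe maybe maybe maybe

Answer: no maybe maybe maybe maybe maybe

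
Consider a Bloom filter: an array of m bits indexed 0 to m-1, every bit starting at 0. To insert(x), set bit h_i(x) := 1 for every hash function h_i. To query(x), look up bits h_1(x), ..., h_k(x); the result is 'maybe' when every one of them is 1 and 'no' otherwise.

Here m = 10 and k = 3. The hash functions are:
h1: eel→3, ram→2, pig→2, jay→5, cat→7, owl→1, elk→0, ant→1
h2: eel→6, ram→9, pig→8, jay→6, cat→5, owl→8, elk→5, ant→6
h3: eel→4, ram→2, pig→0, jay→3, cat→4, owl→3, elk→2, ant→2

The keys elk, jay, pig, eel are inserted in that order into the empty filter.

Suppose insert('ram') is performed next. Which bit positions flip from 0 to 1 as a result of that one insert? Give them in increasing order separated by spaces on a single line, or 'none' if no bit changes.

Answer: 9

Derivation:
Start: bits=0000000000
After insert 'elk': sets bits 0 2 5 -> bits=1010010000
After insert 'jay': sets bits 3 5 6 -> bits=1011011000
After insert 'pig': sets bits 0 2 8 -> bits=1011011010
After insert 'eel': sets bits 3 4 6 -> bits=1011111010
insert 'ram' would touch bits 2 9; currently bit2=1, bit9=0
Bits that are 0 among those (would change 0->1): 9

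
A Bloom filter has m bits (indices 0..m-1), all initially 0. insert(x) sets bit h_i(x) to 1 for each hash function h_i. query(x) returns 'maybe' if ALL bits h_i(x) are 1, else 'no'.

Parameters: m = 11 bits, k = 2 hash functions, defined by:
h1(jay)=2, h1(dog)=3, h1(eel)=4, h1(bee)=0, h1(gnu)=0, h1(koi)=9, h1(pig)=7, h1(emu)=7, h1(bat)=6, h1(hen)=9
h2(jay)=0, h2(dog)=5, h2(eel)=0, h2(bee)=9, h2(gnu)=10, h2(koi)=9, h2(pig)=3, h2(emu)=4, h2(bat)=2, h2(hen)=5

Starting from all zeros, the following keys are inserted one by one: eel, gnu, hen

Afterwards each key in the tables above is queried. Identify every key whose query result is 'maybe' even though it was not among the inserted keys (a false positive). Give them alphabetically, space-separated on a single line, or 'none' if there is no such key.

Start: bits=00000000000
After insert 'eel': sets bits 0 4 -> bits=10001000000
After insert 'gnu': sets bits 0 10 -> bits=10001000001
After insert 'hen': sets bits 5 9 -> bits=10001100011
Not inserted: bat bee dog emu jay koi pig — query each against bits=10001100011:
query bat: checks bit2=0, bit6=0 (has a 0) -> no => not a false positive
query bee: checks bit0=1, bit9=1 (all 1) -> maybe => FALSE POSITIVE
query dog: checks bit3=0, bit5=1 (has a 0) -> no => not a false positive
query emu: checks bit4=1, bit7=0 (has a 0) -> no => not a false positive
query jay: checks bit0=1, bit2=0 (has a 0) -> no => not a false positive
query koi: checks bit9=1 (all 1) -> maybe => FALSE POSITIVE
query pig: checks bit3=0, bit7=0 (has a 0) -> no => not a false positive
False positives (alphabetical): bee koi

Answer: bee koi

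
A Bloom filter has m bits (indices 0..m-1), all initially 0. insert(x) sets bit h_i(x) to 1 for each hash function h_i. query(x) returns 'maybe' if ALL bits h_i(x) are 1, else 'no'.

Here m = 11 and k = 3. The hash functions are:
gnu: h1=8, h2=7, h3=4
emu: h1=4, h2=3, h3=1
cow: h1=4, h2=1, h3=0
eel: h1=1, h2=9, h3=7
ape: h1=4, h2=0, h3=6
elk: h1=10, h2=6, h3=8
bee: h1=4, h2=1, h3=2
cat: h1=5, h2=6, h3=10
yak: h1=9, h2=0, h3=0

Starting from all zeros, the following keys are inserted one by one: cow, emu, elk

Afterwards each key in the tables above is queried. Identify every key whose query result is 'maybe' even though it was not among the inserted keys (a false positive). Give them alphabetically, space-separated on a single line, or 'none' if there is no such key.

Answer: ape

Derivation:
Start: bits=00000000000
After insert 'cow': sets bits 0 1 4 -> bits=11001000000
After insert 'emu': sets bits 1 3 4 -> bits=11011000000
After insert 'elk': sets bits 6 8 10 -> bits=11011010101
Not inserted: ape bee cat eel gnu yak — query each against bits=11011010101:
query ape: checks bit0=1, bit4=1, bit6=1 (all 1) -> maybe => FALSE POSITIVE
query bee: checks bit1=1, bit2=0, bit4=1 (has a 0) -> no => not a false positive
query cat: checks bit5=0, bit6=1, bit10=1 (has a 0) -> no => not a false positive
query eel: checks bit1=1, bit7=0, bit9=0 (has a 0) -> no => not a false positive
query gnu: checks bit4=1, bit7=0, bit8=1 (has a 0) -> no => not a false positive
query yak: checks bit0=1, bit9=0 (has a 0) -> no => not a false positive
False positives (alphabetical): ape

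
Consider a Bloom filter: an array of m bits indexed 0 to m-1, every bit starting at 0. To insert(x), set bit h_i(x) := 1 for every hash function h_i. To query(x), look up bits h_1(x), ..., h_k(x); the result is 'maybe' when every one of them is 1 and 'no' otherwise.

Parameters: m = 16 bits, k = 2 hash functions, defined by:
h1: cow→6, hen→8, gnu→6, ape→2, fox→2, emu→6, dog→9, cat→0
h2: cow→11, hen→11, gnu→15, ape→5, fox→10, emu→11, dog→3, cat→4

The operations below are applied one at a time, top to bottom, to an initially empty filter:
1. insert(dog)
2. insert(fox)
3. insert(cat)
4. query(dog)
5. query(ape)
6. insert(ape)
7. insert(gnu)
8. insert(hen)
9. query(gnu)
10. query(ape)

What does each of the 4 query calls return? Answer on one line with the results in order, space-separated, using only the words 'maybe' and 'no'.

Answer: maybe no maybe maybe

Derivation:
Start: bits=0000000000000000
Op 1: insert dog -> sets bits 3 9 -> bits=0001000001000000
Op 2: insert fox -> sets bits 2 10 -> bits=0011000001100000
Op 3: insert cat -> sets bits 0 4 -> bits=1011100001100000
Op 4: query dog -> checks bit3=1, bit9=1 (all 1) -> maybe
Op 5: query ape -> checks bit2=1, bit5=0 (has a 0) -> no
Op 6: insert ape -> sets bits 2 5 -> bits=1011110001100000
Op 7: insert gnu -> sets bits 6 15 -> bits=1011111001100001
Op 8: insert hen -> sets bits 8 11 -> bits=1011111011110001
Op 9: query gnu -> checks bit6=1, bit15=1 (all 1) -> maybe
Op 10: query ape -> checks bit2=1, bit5=1 (all 1) -> maybe
Query results in order: maybe no maybe maybe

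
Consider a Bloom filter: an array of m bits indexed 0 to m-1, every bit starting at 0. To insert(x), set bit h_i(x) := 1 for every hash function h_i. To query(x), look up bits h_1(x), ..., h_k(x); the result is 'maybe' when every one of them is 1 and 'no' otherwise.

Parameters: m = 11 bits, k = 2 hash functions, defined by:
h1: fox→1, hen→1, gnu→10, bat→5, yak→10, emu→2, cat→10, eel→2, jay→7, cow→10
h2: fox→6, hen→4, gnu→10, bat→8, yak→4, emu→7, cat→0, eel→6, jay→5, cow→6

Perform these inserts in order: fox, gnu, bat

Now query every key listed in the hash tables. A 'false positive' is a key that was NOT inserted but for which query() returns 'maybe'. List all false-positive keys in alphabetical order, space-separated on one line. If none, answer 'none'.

Answer: cow

Derivation:
Start: bits=00000000000
After insert 'fox': sets bits 1 6 -> bits=01000010000
After insert 'gnu': sets bits 10 -> bits=01000010001
After insert 'bat': sets bits 5 8 -> bits=01000110101
Not inserted: cat cow eel emu hen jay yak — query each against bits=01000110101:
query cat: checks bit0=0, bit10=1 (has a 0) -> no => not a false positive
query cow: checks bit6=1, bit10=1 (all 1) -> maybe => FALSE POSITIVE
query eel: checks bit2=0, bit6=1 (has a 0) -> no => not a false positive
query emu: checks bit2=0, bit7=0 (has a 0) -> no => not a false positive
query hen: checks bit1=1, bit4=0 (has a 0) -> no => not a false positive
query jay: checks bit5=1, bit7=0 (has a 0) -> no => not a false positive
query yak: checks bit4=0, bit10=1 (has a 0) -> no => not a false positive
False positives (alphabetical): cow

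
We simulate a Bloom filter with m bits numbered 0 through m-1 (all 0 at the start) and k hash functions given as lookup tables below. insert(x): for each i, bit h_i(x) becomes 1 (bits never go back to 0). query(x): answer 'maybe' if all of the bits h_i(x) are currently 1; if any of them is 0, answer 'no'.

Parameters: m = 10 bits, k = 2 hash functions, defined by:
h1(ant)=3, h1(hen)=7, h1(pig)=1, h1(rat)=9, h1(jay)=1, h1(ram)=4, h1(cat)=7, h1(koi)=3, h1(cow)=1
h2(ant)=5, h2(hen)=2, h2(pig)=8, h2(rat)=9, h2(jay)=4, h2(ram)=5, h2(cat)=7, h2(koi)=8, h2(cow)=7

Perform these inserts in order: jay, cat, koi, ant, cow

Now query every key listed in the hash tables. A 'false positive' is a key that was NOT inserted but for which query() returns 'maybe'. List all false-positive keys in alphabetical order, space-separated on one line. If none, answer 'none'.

Start: bits=0000000000
After insert 'jay': sets bits 1 4 -> bits=0100100000
After insert 'cat': sets bits 7 -> bits=0100100100
After insert 'koi': sets bits 3 8 -> bits=0101100110
After insert 'ant': sets bits 3 5 -> bits=0101110110
After insert 'cow': sets bits 1 7 -> bits=0101110110
Not inserted: hen pig ram rat — query each against bits=0101110110:
query hen: checks bit2=0, bit7=1 (has a 0) -> no => not a false positive
query pig: checks bit1=1, bit8=1 (all 1) -> maybe => FALSE POSITIVE
query ram: checks bit4=1, bit5=1 (all 1) -> maybe => FALSE POSITIVE
query rat: checks bit9=0 (has a 0) -> no => not a false positive
False positives (alphabetical): pig ram

Answer: pig ram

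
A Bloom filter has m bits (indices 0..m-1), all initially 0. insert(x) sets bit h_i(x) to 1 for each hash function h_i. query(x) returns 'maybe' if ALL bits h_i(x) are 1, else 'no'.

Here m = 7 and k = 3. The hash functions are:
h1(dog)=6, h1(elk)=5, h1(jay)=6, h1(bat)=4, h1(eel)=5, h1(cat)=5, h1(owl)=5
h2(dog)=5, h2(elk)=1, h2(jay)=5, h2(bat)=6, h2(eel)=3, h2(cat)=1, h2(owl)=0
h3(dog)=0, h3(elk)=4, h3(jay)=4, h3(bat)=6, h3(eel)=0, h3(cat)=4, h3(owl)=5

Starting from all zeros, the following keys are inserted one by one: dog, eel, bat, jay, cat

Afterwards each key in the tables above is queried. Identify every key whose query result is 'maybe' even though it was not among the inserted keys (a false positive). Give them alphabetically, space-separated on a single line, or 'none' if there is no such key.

Answer: elk owl

Derivation:
Start: bits=0000000
After insert 'dog': sets bits 0 5 6 -> bits=1000011
After insert 'eel': sets bits 0 3 5 -> bits=1001011
After insert 'bat': sets bits 4 6 -> bits=1001111
After insert 'jay': sets bits 4 5 6 -> bits=1001111
After insert 'cat': sets bits 1 4 5 -> bits=1101111
Not inserted: elk owl — query each against bits=1101111:
query elk: checks bit1=1, bit4=1, bit5=1 (all 1) -> maybe => FALSE POSITIVE
query owl: checks bit0=1, bit5=1 (all 1) -> maybe => FALSE POSITIVE
False positives (alphabetical): elk owl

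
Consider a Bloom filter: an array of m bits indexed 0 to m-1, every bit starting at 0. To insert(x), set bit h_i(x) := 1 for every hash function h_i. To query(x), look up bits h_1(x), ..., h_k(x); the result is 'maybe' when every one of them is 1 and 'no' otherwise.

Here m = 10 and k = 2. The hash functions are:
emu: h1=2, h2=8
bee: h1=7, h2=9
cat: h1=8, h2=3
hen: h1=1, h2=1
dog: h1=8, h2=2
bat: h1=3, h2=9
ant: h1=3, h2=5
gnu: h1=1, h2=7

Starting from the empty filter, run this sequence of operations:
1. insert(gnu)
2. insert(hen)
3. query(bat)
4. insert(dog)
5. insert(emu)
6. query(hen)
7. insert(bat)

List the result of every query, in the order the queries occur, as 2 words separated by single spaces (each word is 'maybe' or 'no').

Start: bits=0000000000
Op 1: insert gnu -> sets bits 1 7 -> bits=0100000100
Op 2: insert hen -> sets bits 1 -> bits=0100000100
Op 3: query bat -> checks bit3=0, bit9=0 (has a 0) -> no
Op 4: insert dog -> sets bits 2 8 -> bits=0110000110
Op 5: insert emu -> sets bits 2 8 -> bits=0110000110
Op 6: query hen -> checks bit1=1 (all 1) -> maybe
Op 7: insert bat -> sets bits 3 9 -> bits=0111000111
Query results in order: no maybe

Answer: no maybe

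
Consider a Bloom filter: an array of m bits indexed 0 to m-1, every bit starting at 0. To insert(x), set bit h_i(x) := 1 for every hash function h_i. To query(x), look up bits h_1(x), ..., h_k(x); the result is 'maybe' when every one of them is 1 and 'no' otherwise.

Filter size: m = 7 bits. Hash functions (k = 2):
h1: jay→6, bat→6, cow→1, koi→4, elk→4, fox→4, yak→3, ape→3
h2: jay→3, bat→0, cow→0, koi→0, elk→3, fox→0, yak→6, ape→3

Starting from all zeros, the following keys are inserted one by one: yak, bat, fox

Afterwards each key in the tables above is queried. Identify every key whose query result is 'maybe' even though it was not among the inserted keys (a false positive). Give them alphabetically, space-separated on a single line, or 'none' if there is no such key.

Start: bits=0000000
After insert 'yak': sets bits 3 6 -> bits=0001001
After insert 'bat': sets bits 0 6 -> bits=1001001
After insert 'fox': sets bits 0 4 -> bits=1001101
Not inserted: ape cow elk jay koi — query each against bits=1001101:
query ape: checks bit3=1 (all 1) -> maybe => FALSE POSITIVE
query cow: checks bit0=1, bit1=0 (has a 0) -> no => not a false positive
query elk: checks bit3=1, bit4=1 (all 1) -> maybe => FALSE POSITIVE
query jay: checks bit3=1, bit6=1 (all 1) -> maybe => FALSE POSITIVE
query koi: checks bit0=1, bit4=1 (all 1) -> maybe => FALSE POSITIVE
False positives (alphabetical): ape elk jay koi

Answer: ape elk jay koi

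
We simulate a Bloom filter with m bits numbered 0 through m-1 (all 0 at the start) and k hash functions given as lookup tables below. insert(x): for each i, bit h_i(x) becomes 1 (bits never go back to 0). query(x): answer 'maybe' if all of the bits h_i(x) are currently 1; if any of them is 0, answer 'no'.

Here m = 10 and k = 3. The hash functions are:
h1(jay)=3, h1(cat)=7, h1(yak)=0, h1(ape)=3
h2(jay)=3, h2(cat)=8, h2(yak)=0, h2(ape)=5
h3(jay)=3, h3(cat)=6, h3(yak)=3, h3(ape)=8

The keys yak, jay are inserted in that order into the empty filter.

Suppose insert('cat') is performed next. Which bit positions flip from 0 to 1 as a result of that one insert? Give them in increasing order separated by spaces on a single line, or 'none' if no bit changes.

Start: bits=0000000000
After insert 'yak': sets bits 0 3 -> bits=1001000000
After insert 'jay': sets bits 3 -> bits=1001000000
insert 'cat' would touch bits 6 7 8; currently bit6=0, bit7=0, bit8=0
Bits that are 0 among those (would change 0->1): 6 7 8

Answer: 6 7 8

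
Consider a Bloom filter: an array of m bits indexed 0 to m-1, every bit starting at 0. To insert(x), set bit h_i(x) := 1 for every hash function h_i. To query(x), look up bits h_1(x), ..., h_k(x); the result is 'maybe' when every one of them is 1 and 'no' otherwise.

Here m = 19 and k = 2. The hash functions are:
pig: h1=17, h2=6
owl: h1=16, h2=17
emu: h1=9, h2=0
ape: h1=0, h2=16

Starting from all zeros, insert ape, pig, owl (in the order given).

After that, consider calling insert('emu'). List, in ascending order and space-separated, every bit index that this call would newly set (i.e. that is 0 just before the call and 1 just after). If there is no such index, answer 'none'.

Start: bits=0000000000000000000
After insert 'ape': sets bits 0 16 -> bits=1000000000000000100
After insert 'pig': sets bits 6 17 -> bits=1000001000000000110
After insert 'owl': sets bits 16 17 -> bits=1000001000000000110
insert 'emu' would touch bits 0 9; currently bit0=1, bit9=0
Bits that are 0 among those (would change 0->1): 9

Answer: 9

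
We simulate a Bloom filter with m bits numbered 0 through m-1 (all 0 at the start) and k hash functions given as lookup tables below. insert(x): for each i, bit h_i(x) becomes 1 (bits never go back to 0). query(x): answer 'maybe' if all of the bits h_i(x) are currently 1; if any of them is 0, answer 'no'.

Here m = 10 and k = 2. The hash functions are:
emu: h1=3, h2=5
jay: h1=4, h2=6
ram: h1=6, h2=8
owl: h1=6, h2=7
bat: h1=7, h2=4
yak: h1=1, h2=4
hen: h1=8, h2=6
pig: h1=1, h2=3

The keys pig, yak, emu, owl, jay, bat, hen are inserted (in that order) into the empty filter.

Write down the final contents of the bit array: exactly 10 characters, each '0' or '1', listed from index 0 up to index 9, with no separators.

Answer: 0101111110

Derivation:
Start: bits=0000000000
After insert 'pig': sets bits 1 3 -> bits=0101000000
After insert 'yak': sets bits 1 4 -> bits=0101100000
After insert 'emu': sets bits 3 5 -> bits=0101110000
After insert 'owl': sets bits 6 7 -> bits=0101111100
After insert 'jay': sets bits 4 6 -> bits=0101111100
After insert 'bat': sets bits 4 7 -> bits=0101111100
After insert 'hen': sets bits 6 8 -> bits=0101111110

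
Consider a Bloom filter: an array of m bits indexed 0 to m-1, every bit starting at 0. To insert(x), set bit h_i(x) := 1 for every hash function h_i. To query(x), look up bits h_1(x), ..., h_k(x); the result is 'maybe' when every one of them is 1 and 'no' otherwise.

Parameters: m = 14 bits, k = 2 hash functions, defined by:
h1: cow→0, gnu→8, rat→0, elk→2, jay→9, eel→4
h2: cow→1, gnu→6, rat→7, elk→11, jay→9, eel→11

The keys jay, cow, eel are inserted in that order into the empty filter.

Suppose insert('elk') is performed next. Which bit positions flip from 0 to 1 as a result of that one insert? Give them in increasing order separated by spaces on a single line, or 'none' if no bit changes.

Start: bits=00000000000000
After insert 'jay': sets bits 9 -> bits=00000000010000
After insert 'cow': sets bits 0 1 -> bits=11000000010000
After insert 'eel': sets bits 4 11 -> bits=11001000010100
insert 'elk' would touch bits 2 11; currently bit2=0, bit11=1
Bits that are 0 among those (would change 0->1): 2

Answer: 2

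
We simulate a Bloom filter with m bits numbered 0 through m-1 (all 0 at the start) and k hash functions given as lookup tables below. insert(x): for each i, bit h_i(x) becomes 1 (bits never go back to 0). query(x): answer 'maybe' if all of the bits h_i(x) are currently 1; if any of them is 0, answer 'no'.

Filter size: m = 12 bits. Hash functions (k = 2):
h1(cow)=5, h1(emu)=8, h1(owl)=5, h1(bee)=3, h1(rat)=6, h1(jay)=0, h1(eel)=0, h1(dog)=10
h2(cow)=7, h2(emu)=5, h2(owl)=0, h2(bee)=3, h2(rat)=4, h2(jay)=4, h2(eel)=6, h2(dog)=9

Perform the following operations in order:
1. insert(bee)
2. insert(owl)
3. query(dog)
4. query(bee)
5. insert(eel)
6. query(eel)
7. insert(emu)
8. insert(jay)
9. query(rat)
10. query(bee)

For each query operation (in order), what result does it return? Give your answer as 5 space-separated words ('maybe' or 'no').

Answer: no maybe maybe maybe maybe

Derivation:
Start: bits=000000000000
Op 1: insert bee -> sets bits 3 -> bits=000100000000
Op 2: insert owl -> sets bits 0 5 -> bits=100101000000
Op 3: query dog -> checks bit9=0, bit10=0 (has a 0) -> no
Op 4: query bee -> checks bit3=1 (all 1) -> maybe
Op 5: insert eel -> sets bits 0 6 -> bits=100101100000
Op 6: query eel -> checks bit0=1, bit6=1 (all 1) -> maybe
Op 7: insert emu -> sets bits 5 8 -> bits=100101101000
Op 8: insert jay -> sets bits 0 4 -> bits=100111101000
Op 9: query rat -> checks bit4=1, bit6=1 (all 1) -> maybe
Op 10: query bee -> checks bit3=1 (all 1) -> maybe
Query results in order: no maybe maybe maybe maybe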